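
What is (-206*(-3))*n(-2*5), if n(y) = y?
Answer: -6180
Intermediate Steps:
(-206*(-3))*n(-2*5) = (-206*(-3))*(-2*5) = 618*(-10) = -6180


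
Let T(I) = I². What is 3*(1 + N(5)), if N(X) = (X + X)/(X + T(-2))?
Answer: 19/3 ≈ 6.3333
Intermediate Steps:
N(X) = 2*X/(4 + X) (N(X) = (X + X)/(X + (-2)²) = (2*X)/(X + 4) = (2*X)/(4 + X) = 2*X/(4 + X))
3*(1 + N(5)) = 3*(1 + 2*5/(4 + 5)) = 3*(1 + 2*5/9) = 3*(1 + 2*5*(⅑)) = 3*(1 + 10/9) = 3*(19/9) = 19/3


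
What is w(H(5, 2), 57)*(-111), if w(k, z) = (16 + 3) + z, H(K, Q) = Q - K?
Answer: -8436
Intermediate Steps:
w(k, z) = 19 + z
w(H(5, 2), 57)*(-111) = (19 + 57)*(-111) = 76*(-111) = -8436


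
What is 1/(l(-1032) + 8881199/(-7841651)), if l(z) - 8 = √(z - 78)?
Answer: 422288660226859/71155593223775191 - 61491490405801*I*√1110/71155593223775191 ≈ 0.0059347 - 0.028792*I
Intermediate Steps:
l(z) = 8 + √(-78 + z) (l(z) = 8 + √(z - 78) = 8 + √(-78 + z))
1/(l(-1032) + 8881199/(-7841651)) = 1/((8 + √(-78 - 1032)) + 8881199/(-7841651)) = 1/((8 + √(-1110)) + 8881199*(-1/7841651)) = 1/((8 + I*√1110) - 8881199/7841651) = 1/(53852009/7841651 + I*√1110)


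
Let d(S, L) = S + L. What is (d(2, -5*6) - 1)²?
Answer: 841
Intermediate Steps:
d(S, L) = L + S
(d(2, -5*6) - 1)² = ((-5*6 + 2) - 1)² = ((-30 + 2) - 1)² = (-28 - 1)² = (-29)² = 841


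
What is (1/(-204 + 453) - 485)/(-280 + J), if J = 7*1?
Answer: 17252/9711 ≈ 1.7765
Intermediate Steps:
J = 7
(1/(-204 + 453) - 485)/(-280 + J) = (1/(-204 + 453) - 485)/(-280 + 7) = (1/249 - 485)/(-273) = (1/249 - 485)*(-1/273) = -120764/249*(-1/273) = 17252/9711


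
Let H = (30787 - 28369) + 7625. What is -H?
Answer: -10043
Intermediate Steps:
H = 10043 (H = 2418 + 7625 = 10043)
-H = -1*10043 = -10043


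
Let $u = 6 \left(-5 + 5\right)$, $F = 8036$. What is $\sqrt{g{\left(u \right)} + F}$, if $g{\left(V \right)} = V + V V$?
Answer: $14 \sqrt{41} \approx 89.644$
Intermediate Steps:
$u = 0$ ($u = 6 \cdot 0 = 0$)
$g{\left(V \right)} = V + V^{2}$
$\sqrt{g{\left(u \right)} + F} = \sqrt{0 \left(1 + 0\right) + 8036} = \sqrt{0 \cdot 1 + 8036} = \sqrt{0 + 8036} = \sqrt{8036} = 14 \sqrt{41}$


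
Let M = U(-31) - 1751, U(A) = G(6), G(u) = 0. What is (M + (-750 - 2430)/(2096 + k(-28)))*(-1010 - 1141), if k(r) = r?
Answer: 1948939362/517 ≈ 3.7697e+6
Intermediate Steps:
U(A) = 0
M = -1751 (M = 0 - 1751 = -1751)
(M + (-750 - 2430)/(2096 + k(-28)))*(-1010 - 1141) = (-1751 + (-750 - 2430)/(2096 - 28))*(-1010 - 1141) = (-1751 - 3180/2068)*(-2151) = (-1751 - 3180*1/2068)*(-2151) = (-1751 - 795/517)*(-2151) = -906062/517*(-2151) = 1948939362/517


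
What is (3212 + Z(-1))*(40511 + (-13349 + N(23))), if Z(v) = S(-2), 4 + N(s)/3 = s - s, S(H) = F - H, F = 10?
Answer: 87531600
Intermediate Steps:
S(H) = 10 - H
N(s) = -12 (N(s) = -12 + 3*(s - s) = -12 + 3*0 = -12 + 0 = -12)
Z(v) = 12 (Z(v) = 10 - 1*(-2) = 10 + 2 = 12)
(3212 + Z(-1))*(40511 + (-13349 + N(23))) = (3212 + 12)*(40511 + (-13349 - 12)) = 3224*(40511 - 13361) = 3224*27150 = 87531600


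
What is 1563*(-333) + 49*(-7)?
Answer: -520822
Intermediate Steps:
1563*(-333) + 49*(-7) = -520479 - 343 = -520822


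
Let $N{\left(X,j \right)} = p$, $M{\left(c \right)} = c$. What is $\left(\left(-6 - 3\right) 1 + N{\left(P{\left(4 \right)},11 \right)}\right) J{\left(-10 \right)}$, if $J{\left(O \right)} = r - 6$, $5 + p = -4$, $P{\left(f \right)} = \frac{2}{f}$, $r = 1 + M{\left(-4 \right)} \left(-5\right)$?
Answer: $-270$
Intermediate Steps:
$r = 21$ ($r = 1 - -20 = 1 + 20 = 21$)
$p = -9$ ($p = -5 - 4 = -9$)
$N{\left(X,j \right)} = -9$
$J{\left(O \right)} = 15$ ($J{\left(O \right)} = 21 - 6 = 15$)
$\left(\left(-6 - 3\right) 1 + N{\left(P{\left(4 \right)},11 \right)}\right) J{\left(-10 \right)} = \left(\left(-6 - 3\right) 1 - 9\right) 15 = \left(\left(-9\right) 1 - 9\right) 15 = \left(-9 - 9\right) 15 = \left(-18\right) 15 = -270$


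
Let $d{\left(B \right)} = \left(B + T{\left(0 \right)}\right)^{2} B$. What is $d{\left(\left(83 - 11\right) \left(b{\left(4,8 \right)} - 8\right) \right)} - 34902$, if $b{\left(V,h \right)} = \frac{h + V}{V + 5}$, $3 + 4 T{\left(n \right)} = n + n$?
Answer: $-110972772$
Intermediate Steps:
$T{\left(n \right)} = - \frac{3}{4} + \frac{n}{2}$ ($T{\left(n \right)} = - \frac{3}{4} + \frac{n + n}{4} = - \frac{3}{4} + \frac{2 n}{4} = - \frac{3}{4} + \frac{n}{2}$)
$b{\left(V,h \right)} = \frac{V + h}{5 + V}$
$d{\left(B \right)} = B \left(- \frac{3}{4} + B\right)^{2}$ ($d{\left(B \right)} = \left(B + \left(- \frac{3}{4} + \frac{1}{2} \cdot 0\right)\right)^{2} B = \left(B + \left(- \frac{3}{4} + 0\right)\right)^{2} B = \left(B - \frac{3}{4}\right)^{2} B = \left(- \frac{3}{4} + B\right)^{2} B = B \left(- \frac{3}{4} + B\right)^{2}$)
$d{\left(\left(83 - 11\right) \left(b{\left(4,8 \right)} - 8\right) \right)} - 34902 = \frac{\left(83 - 11\right) \left(\frac{4 + 8}{5 + 4} - 8\right) \left(-3 + 4 \left(83 - 11\right) \left(\frac{4 + 8}{5 + 4} - 8\right)\right)^{2}}{16} - 34902 = \frac{72 \left(\frac{1}{9} \cdot 12 - 8\right) \left(-3 + 4 \cdot 72 \left(\frac{1}{9} \cdot 12 - 8\right)\right)^{2}}{16} - 34902 = \frac{72 \left(\frac{4}{3} - 8\right) \left(-3 + 4 \cdot 72 \left(\frac{4}{3} - 8\right)\right)^{2}}{16} - 34902 = \frac{72 \left(- \frac{20}{3}\right) \left(-3 + 4 \cdot 72 \left(- \frac{20}{3}\right)\right)^{2}}{16} - 34902 = \frac{1}{16} \left(-480\right) \left(-3 + 4 \left(-480\right)\right)^{2} - 34902 = \frac{1}{16} \left(-480\right) \left(-3 - 1920\right)^{2} - 34902 = \frac{1}{16} \left(-480\right) \left(-1923\right)^{2} - 34902 = \frac{1}{16} \left(-480\right) 3697929 - 34902 = -110937870 - 34902 = -110972772$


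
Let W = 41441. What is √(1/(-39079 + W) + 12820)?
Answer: √71523346442/2362 ≈ 113.23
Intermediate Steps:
√(1/(-39079 + W) + 12820) = √(1/(-39079 + 41441) + 12820) = √(1/2362 + 12820) = √(30280841/2362) = √71523346442/2362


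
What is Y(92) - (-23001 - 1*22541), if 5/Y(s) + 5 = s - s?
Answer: 45541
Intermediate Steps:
Y(s) = -1 (Y(s) = 5/(-5 + (s - s)) = 5/(-5 + 0) = 5/(-5) = 5*(-⅕) = -1)
Y(92) - (-23001 - 1*22541) = -1 - (-23001 - 1*22541) = -1 - (-23001 - 22541) = -1 - 1*(-45542) = -1 + 45542 = 45541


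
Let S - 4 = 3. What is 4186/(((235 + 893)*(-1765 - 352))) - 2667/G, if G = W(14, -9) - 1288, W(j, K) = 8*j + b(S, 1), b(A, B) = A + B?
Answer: 10896991/4775952 ≈ 2.2816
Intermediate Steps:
S = 7 (S = 4 + 3 = 7)
W(j, K) = 8 + 8*j (W(j, K) = 8*j + (7 + 1) = 8*j + 8 = 8 + 8*j)
G = -1168 (G = (8 + 8*14) - 1288 = (8 + 112) - 1288 = 120 - 1288 = -1168)
4186/(((235 + 893)*(-1765 - 352))) - 2667/G = 4186/(((235 + 893)*(-1765 - 352))) - 2667/(-1168) = 4186/((1128*(-2117))) - 2667*(-1/1168) = 4186/(-2387976) + 2667/1168 = 4186*(-1/2387976) + 2667/1168 = -2093/1193988 + 2667/1168 = 10896991/4775952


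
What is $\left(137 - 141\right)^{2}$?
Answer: $16$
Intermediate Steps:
$\left(137 - 141\right)^{2} = \left(-4\right)^{2} = 16$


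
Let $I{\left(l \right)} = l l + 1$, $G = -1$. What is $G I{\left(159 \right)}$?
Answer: $-25282$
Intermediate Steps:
$I{\left(l \right)} = 1 + l^{2}$ ($I{\left(l \right)} = l^{2} + 1 = 1 + l^{2}$)
$G I{\left(159 \right)} = - (1 + 159^{2}) = - (1 + 25281) = \left(-1\right) 25282 = -25282$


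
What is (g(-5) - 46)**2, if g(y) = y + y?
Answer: 3136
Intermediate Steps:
g(y) = 2*y
(g(-5) - 46)**2 = (2*(-5) - 46)**2 = (-10 - 46)**2 = (-56)**2 = 3136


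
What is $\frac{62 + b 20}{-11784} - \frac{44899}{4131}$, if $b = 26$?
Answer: $- \frac{88582343}{8113284} \approx -10.918$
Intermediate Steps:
$\frac{62 + b 20}{-11784} - \frac{44899}{4131} = \frac{62 + 26 \cdot 20}{-11784} - \frac{44899}{4131} = \left(62 + 520\right) \left(- \frac{1}{11784}\right) - \frac{44899}{4131} = 582 \left(- \frac{1}{11784}\right) - \frac{44899}{4131} = - \frac{97}{1964} - \frac{44899}{4131} = - \frac{88582343}{8113284}$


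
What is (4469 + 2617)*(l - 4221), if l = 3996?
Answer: -1594350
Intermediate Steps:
(4469 + 2617)*(l - 4221) = (4469 + 2617)*(3996 - 4221) = 7086*(-225) = -1594350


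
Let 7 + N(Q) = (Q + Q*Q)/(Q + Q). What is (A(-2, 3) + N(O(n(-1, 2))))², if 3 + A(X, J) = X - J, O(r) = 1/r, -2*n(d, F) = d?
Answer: 729/4 ≈ 182.25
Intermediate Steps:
n(d, F) = -d/2
O(r) = 1/r
A(X, J) = -3 + X - J (A(X, J) = -3 + (X - J) = -3 + X - J)
N(Q) = -7 + (Q + Q²)/(2*Q) (N(Q) = -7 + (Q + Q*Q)/(Q + Q) = -7 + (Q + Q²)/((2*Q)) = -7 + (Q + Q²)*(1/(2*Q)) = -7 + (Q + Q²)/(2*Q))
(A(-2, 3) + N(O(n(-1, 2))))² = ((-3 - 2 - 1*3) + (-13/2 + 1/(2*((-½*(-1))))))² = ((-3 - 2 - 3) + (-13/2 + 1/(2*(½))))² = (-8 + (-13/2 + (½)*2))² = (-8 + (-13/2 + 1))² = (-8 - 11/2)² = (-27/2)² = 729/4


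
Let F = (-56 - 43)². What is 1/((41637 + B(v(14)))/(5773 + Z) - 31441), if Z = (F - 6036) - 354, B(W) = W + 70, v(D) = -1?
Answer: -656/20622317 ≈ -3.1810e-5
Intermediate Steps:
F = 9801 (F = (-99)² = 9801)
B(W) = 70 + W
Z = 3411 (Z = (9801 - 6036) - 354 = 3765 - 354 = 3411)
1/((41637 + B(v(14)))/(5773 + Z) - 31441) = 1/((41637 + (70 - 1))/(5773 + 3411) - 31441) = 1/((41637 + 69)/9184 - 31441) = 1/(41706*(1/9184) - 31441) = 1/(2979/656 - 31441) = 1/(-20622317/656) = -656/20622317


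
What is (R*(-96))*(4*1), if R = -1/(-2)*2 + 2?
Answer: -1152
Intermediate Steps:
R = 3 (R = -1*(-½)*2 + 2 = (½)*2 + 2 = 1 + 2 = 3)
(R*(-96))*(4*1) = (3*(-96))*(4*1) = -288*4 = -1152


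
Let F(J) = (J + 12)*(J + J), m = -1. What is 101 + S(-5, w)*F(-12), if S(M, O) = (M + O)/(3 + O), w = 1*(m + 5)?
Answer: 101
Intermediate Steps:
w = 4 (w = 1*(-1 + 5) = 1*4 = 4)
F(J) = 2*J*(12 + J) (F(J) = (12 + J)*(2*J) = 2*J*(12 + J))
S(M, O) = (M + O)/(3 + O)
101 + S(-5, w)*F(-12) = 101 + ((-5 + 4)/(3 + 4))*(2*(-12)*(12 - 12)) = 101 + (-1/7)*(2*(-12)*0) = 101 + ((⅐)*(-1))*0 = 101 - ⅐*0 = 101 + 0 = 101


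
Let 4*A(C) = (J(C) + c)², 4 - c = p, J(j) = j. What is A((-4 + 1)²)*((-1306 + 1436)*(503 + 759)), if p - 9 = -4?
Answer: 2624960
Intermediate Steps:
p = 5 (p = 9 - 4 = 5)
c = -1 (c = 4 - 1*5 = 4 - 5 = -1)
A(C) = (-1 + C)²/4 (A(C) = (C - 1)²/4 = (-1 + C)²/4)
A((-4 + 1)²)*((-1306 + 1436)*(503 + 759)) = ((-1 + (-4 + 1)²)²/4)*((-1306 + 1436)*(503 + 759)) = ((-1 + (-3)²)²/4)*(130*1262) = ((-1 + 9)²/4)*164060 = ((¼)*8²)*164060 = ((¼)*64)*164060 = 16*164060 = 2624960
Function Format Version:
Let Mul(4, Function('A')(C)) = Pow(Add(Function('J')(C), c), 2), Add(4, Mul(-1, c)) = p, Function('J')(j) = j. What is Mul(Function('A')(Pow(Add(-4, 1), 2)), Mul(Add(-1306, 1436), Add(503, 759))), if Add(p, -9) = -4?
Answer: 2624960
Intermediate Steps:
p = 5 (p = Add(9, -4) = 5)
c = -1 (c = Add(4, Mul(-1, 5)) = Add(4, -5) = -1)
Function('A')(C) = Mul(Rational(1, 4), Pow(Add(-1, C), 2)) (Function('A')(C) = Mul(Rational(1, 4), Pow(Add(C, -1), 2)) = Mul(Rational(1, 4), Pow(Add(-1, C), 2)))
Mul(Function('A')(Pow(Add(-4, 1), 2)), Mul(Add(-1306, 1436), Add(503, 759))) = Mul(Mul(Rational(1, 4), Pow(Add(-1, Pow(Add(-4, 1), 2)), 2)), Mul(Add(-1306, 1436), Add(503, 759))) = Mul(Mul(Rational(1, 4), Pow(Add(-1, Pow(-3, 2)), 2)), Mul(130, 1262)) = Mul(Mul(Rational(1, 4), Pow(Add(-1, 9), 2)), 164060) = Mul(Mul(Rational(1, 4), Pow(8, 2)), 164060) = Mul(Mul(Rational(1, 4), 64), 164060) = Mul(16, 164060) = 2624960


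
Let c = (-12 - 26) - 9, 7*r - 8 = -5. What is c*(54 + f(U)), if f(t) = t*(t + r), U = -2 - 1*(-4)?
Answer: -19364/7 ≈ -2766.3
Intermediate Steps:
r = 3/7 (r = 8/7 + (⅐)*(-5) = 8/7 - 5/7 = 3/7 ≈ 0.42857)
U = 2 (U = -2 + 4 = 2)
c = -47 (c = -38 - 9 = -47)
f(t) = t*(3/7 + t) (f(t) = t*(t + 3/7) = t*(3/7 + t))
c*(54 + f(U)) = -47*(54 + (⅐)*2*(3 + 7*2)) = -47*(54 + (⅐)*2*(3 + 14)) = -47*(54 + (⅐)*2*17) = -47*(54 + 34/7) = -47*412/7 = -19364/7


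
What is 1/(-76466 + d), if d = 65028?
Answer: -1/11438 ≈ -8.7428e-5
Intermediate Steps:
1/(-76466 + d) = 1/(-76466 + 65028) = 1/(-11438) = -1/11438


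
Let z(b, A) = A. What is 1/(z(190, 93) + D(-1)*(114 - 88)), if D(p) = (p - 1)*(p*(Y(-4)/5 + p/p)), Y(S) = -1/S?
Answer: 5/738 ≈ 0.0067751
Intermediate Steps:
D(p) = 21*p*(-1 + p)/20 (D(p) = (p - 1)*(p*(-1/(-4)/5 + p/p)) = (-1 + p)*(p*(-1*(-1/4)*(1/5) + 1)) = (-1 + p)*(p*((1/4)*(1/5) + 1)) = (-1 + p)*(p*(1/20 + 1)) = (-1 + p)*(p*(21/20)) = (-1 + p)*(21*p/20) = 21*p*(-1 + p)/20)
1/(z(190, 93) + D(-1)*(114 - 88)) = 1/(93 + ((21/20)*(-1)*(-1 - 1))*(114 - 88)) = 1/(93 + ((21/20)*(-1)*(-2))*26) = 1/(93 + (21/10)*26) = 1/(93 + 273/5) = 1/(738/5) = 5/738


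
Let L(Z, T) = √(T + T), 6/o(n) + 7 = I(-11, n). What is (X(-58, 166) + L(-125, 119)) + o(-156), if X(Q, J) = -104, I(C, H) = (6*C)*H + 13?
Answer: -178567/1717 + √238 ≈ -88.572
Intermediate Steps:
I(C, H) = 13 + 6*C*H (I(C, H) = 6*C*H + 13 = 13 + 6*C*H)
o(n) = 6/(6 - 66*n) (o(n) = 6/(-7 + (13 + 6*(-11)*n)) = 6/(-7 + (13 - 66*n)) = 6/(6 - 66*n))
L(Z, T) = √2*√T (L(Z, T) = √(2*T) = √2*√T)
(X(-58, 166) + L(-125, 119)) + o(-156) = (-104 + √2*√119) - 1/(-1 + 11*(-156)) = (-104 + √238) - 1/(-1 - 1716) = (-104 + √238) - 1/(-1717) = (-104 + √238) - 1*(-1/1717) = (-104 + √238) + 1/1717 = -178567/1717 + √238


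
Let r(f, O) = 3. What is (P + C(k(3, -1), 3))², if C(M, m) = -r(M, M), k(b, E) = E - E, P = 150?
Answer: 21609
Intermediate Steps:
k(b, E) = 0
C(M, m) = -3 (C(M, m) = -1*3 = -3)
(P + C(k(3, -1), 3))² = (150 - 3)² = 147² = 21609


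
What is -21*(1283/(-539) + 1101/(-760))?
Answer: 4705557/58520 ≈ 80.409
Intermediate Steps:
-21*(1283/(-539) + 1101/(-760)) = -21*(1283*(-1/539) + 1101*(-1/760)) = -21*(-1283/539 - 1101/760) = -21*(-1568519/409640) = 4705557/58520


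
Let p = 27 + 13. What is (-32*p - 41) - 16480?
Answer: -17801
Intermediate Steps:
p = 40
(-32*p - 41) - 16480 = (-32*40 - 41) - 16480 = (-1280 - 41) - 16480 = -1321 - 16480 = -17801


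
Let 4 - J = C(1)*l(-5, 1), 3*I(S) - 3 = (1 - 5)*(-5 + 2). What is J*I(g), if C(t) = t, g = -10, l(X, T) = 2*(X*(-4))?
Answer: -180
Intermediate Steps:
l(X, T) = -8*X (l(X, T) = 2*(-4*X) = -8*X)
I(S) = 5 (I(S) = 1 + ((1 - 5)*(-5 + 2))/3 = 1 + (-4*(-3))/3 = 1 + (1/3)*12 = 1 + 4 = 5)
J = -36 (J = 4 - (-8*(-5)) = 4 - 40 = -36)
J*I(g) = -36*5 = -180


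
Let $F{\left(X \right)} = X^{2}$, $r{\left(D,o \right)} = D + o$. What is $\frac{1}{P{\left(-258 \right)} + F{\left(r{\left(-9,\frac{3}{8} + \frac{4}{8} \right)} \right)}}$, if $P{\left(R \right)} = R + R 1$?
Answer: $- \frac{64}{28799} \approx -0.0022223$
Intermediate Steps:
$P{\left(R \right)} = 2 R$ ($P{\left(R \right)} = R + R = 2 R$)
$\frac{1}{P{\left(-258 \right)} + F{\left(r{\left(-9,\frac{3}{8} + \frac{4}{8} \right)} \right)}} = \frac{1}{2 \left(-258\right) + \left(-9 + \left(\frac{3}{8} + \frac{4}{8}\right)\right)^{2}} = \frac{1}{-516 + \left(-9 + \left(3 \cdot \frac{1}{8} + 4 \cdot \frac{1}{8}\right)\right)^{2}} = \frac{1}{-516 + \left(-9 + \left(\frac{3}{8} + \frac{1}{2}\right)\right)^{2}} = \frac{1}{-516 + \left(-9 + \frac{7}{8}\right)^{2}} = \frac{1}{-516 + \left(- \frac{65}{8}\right)^{2}} = \frac{1}{-516 + \frac{4225}{64}} = \frac{1}{- \frac{28799}{64}} = - \frac{64}{28799}$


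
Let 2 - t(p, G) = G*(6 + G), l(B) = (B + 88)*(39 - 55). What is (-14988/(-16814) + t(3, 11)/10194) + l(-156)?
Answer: 93317480845/85700958 ≈ 1088.9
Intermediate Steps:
l(B) = -1408 - 16*B (l(B) = (88 + B)*(-16) = -1408 - 16*B)
t(p, G) = 2 - G*(6 + G)
(-14988/(-16814) + t(3, 11)/10194) + l(-156) = (-14988/(-16814) + (2 - 1*11² - 6*11)/10194) + (-1408 - 16*(-156)) = (-14988*(-1/16814) + (2 - 1*121 - 66)*(1/10194)) + (-1408 + 2496) = (7494/8407 + (2 - 121 - 66)*(1/10194)) + 1088 = (7494/8407 - 185*1/10194) + 1088 = (7494/8407 - 185/10194) + 1088 = 74838541/85700958 + 1088 = 93317480845/85700958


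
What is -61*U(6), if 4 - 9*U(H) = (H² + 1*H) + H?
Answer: 2684/9 ≈ 298.22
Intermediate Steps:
U(H) = 4/9 - 2*H/9 - H²/9 (U(H) = 4/9 - ((H² + 1*H) + H)/9 = 4/9 - ((H² + H) + H)/9 = 4/9 - ((H + H²) + H)/9 = 4/9 - (H² + 2*H)/9 = 4/9 + (-2*H/9 - H²/9) = 4/9 - 2*H/9 - H²/9)
-61*U(6) = -61*(4/9 - 2/9*6 - ⅑*6²) = -61*(4/9 - 4/3 - ⅑*36) = -61*(4/9 - 4/3 - 4) = -61*(-44/9) = 2684/9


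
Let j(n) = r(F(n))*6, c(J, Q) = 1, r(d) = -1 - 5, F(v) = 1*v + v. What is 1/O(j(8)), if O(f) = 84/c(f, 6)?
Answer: 1/84 ≈ 0.011905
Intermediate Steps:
F(v) = 2*v (F(v) = v + v = 2*v)
r(d) = -6
j(n) = -36 (j(n) = -6*6 = -36)
O(f) = 84 (O(f) = 84/1 = 84*1 = 84)
1/O(j(8)) = 1/84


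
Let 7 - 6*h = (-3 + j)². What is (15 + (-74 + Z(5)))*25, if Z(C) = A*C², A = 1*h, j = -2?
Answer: -3350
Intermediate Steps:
h = -3 (h = 7/6 - (-3 - 2)²/6 = 7/6 - ⅙*(-5)² = 7/6 - ⅙*25 = 7/6 - 25/6 = -3)
A = -3 (A = 1*(-3) = -3)
Z(C) = -3*C²
(15 + (-74 + Z(5)))*25 = (15 + (-74 - 3*5²))*25 = (15 + (-74 - 3*25))*25 = (15 + (-74 - 75))*25 = (15 - 149)*25 = -134*25 = -3350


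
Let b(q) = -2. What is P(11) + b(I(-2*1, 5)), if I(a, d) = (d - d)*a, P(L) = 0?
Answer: -2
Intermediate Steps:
I(a, d) = 0 (I(a, d) = 0*a = 0)
P(11) + b(I(-2*1, 5)) = 0 - 2 = -2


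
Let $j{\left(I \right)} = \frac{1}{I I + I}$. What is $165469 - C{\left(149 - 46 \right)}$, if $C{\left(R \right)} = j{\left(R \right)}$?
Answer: $\frac{1772503927}{10712} \approx 1.6547 \cdot 10^{5}$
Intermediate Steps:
$j{\left(I \right)} = \frac{1}{I + I^{2}}$ ($j{\left(I \right)} = \frac{1}{I^{2} + I} = \frac{1}{I + I^{2}}$)
$C{\left(R \right)} = \frac{1}{R \left(1 + R\right)}$
$165469 - C{\left(149 - 46 \right)} = 165469 - \frac{1}{\left(149 - 46\right) \left(1 + \left(149 - 46\right)\right)} = 165469 - \frac{1}{103 \left(1 + 103\right)} = 165469 - \frac{1}{103 \cdot 104} = 165469 - \frac{1}{103} \cdot \frac{1}{104} = 165469 - \frac{1}{10712} = \frac{1772503927}{10712}$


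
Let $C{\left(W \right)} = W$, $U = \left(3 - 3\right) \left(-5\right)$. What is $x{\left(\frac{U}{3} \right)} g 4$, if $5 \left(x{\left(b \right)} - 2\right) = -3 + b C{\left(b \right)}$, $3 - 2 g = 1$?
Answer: $\frac{28}{5} \approx 5.6$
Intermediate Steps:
$U = 0$ ($U = 0 \left(-5\right) = 0$)
$g = 1$ ($g = \frac{3}{2} - \frac{1}{2} = 1$)
$x{\left(b \right)} = \frac{7}{5} + \frac{b^{2}}{5}$ ($x{\left(b \right)} = 2 + \frac{-3 + b b}{5} = 2 + \frac{-3 + b^{2}}{5} = 2 + \left(- \frac{3}{5} + \frac{b^{2}}{5}\right) = \frac{7}{5} + \frac{b^{2}}{5}$)
$x{\left(\frac{U}{3} \right)} g 4 = \left(\frac{7}{5} + \frac{\left(\frac{0}{3}\right)^{2}}{5}\right) 1 \cdot 4 = \left(\frac{7}{5} + \frac{\left(0 \cdot \frac{1}{3}\right)^{2}}{5}\right) 1 \cdot 4 = \left(\frac{7}{5} + \frac{0^{2}}{5}\right) 1 \cdot 4 = \left(\frac{7}{5} + \frac{1}{5} \cdot 0\right) 1 \cdot 4 = \left(\frac{7}{5} + 0\right) 1 \cdot 4 = \frac{7}{5} \cdot 1 \cdot 4 = \frac{7}{5} \cdot 4 = \frac{28}{5}$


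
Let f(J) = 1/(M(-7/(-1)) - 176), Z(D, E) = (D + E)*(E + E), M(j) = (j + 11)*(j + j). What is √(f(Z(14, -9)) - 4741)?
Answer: 3*I*√760665/38 ≈ 68.855*I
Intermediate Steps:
M(j) = 2*j*(11 + j) (M(j) = (11 + j)*(2*j) = 2*j*(11 + j))
Z(D, E) = 2*E*(D + E) (Z(D, E) = (D + E)*(2*E) = 2*E*(D + E))
f(J) = 1/76 (f(J) = 1/(2*(-7/(-1))*(11 - 7/(-1)) - 176) = 1/(2*(-7*(-1))*(11 - 7*(-1)) - 176) = 1/(2*7*(11 + 7) - 176) = 1/(2*7*18 - 176) = 1/(252 - 176) = 1/76)
√(f(Z(14, -9)) - 4741) = √(1/76 - 4741) = √(-360315/76) = 3*I*√760665/38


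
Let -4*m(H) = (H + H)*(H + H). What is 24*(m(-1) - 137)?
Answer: -3312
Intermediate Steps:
m(H) = -H**2 (m(H) = -(H + H)*(H + H)/4 = -2*H*2*H/4 = -H**2)
24*(m(-1) - 137) = 24*(-1*(-1)**2 - 137) = 24*(-1*1 - 137) = 24*(-1 - 137) = 24*(-138) = -3312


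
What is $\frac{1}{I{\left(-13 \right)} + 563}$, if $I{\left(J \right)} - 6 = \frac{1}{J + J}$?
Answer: $\frac{26}{14793} \approx 0.0017576$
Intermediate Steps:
$I{\left(J \right)} = 6 + \frac{1}{2 J}$ ($I{\left(J \right)} = 6 + \frac{1}{J + J} = 6 + \frac{1}{2 J}$)
$\frac{1}{I{\left(-13 \right)} + 563} = \frac{1}{\left(6 + \frac{1}{2 \left(-13\right)}\right) + 563} = \frac{1}{\left(6 + \frac{1}{2} \left(- \frac{1}{13}\right)\right) + 563} = \frac{1}{\left(6 - \frac{1}{26}\right) + 563} = \frac{1}{\frac{155}{26} + 563} = \frac{1}{\frac{14793}{26}} = \frac{26}{14793}$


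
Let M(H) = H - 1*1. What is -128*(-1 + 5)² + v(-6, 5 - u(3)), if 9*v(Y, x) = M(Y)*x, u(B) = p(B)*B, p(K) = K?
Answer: -18404/9 ≈ -2044.9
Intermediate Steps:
M(H) = -1 + H (M(H) = H - 1 = -1 + H)
u(B) = B² (u(B) = B*B = B²)
v(Y, x) = x*(-1 + Y)/9 (v(Y, x) = ((-1 + Y)*x)/9 = (x*(-1 + Y))/9 = x*(-1 + Y)/9)
-128*(-1 + 5)² + v(-6, 5 - u(3)) = -128*(-1 + 5)² + (5 - 1*3²)*(-1 - 6)/9 = -128*4² + (⅑)*(5 - 1*9)*(-7) = -128*16 + (⅑)*(5 - 9)*(-7) = -2048 + (⅑)*(-4)*(-7) = -2048 + 28/9 = -18404/9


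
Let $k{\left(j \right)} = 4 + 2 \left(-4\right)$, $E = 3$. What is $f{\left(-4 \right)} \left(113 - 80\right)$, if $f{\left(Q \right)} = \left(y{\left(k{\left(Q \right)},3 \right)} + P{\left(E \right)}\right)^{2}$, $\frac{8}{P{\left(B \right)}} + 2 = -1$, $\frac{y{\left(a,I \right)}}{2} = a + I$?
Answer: $\frac{2156}{3} \approx 718.67$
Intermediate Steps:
$k{\left(j \right)} = -4$ ($k{\left(j \right)} = 4 - 8 = -4$)
$y{\left(a,I \right)} = 2 I + 2 a$ ($y{\left(a,I \right)} = 2 \left(a + I\right) = 2 \left(I + a\right) = 2 I + 2 a$)
$P{\left(B \right)} = - \frac{8}{3}$ ($P{\left(B \right)} = \frac{8}{-2 - 1} = \frac{8}{-3} = 8 \left(- \frac{1}{3}\right) = - \frac{8}{3}$)
$f{\left(Q \right)} = \frac{196}{9}$ ($f{\left(Q \right)} = \left(\left(2 \cdot 3 + 2 \left(-4\right)\right) - \frac{8}{3}\right)^{2} = \left(\left(6 - 8\right) - \frac{8}{3}\right)^{2} = \left(-2 - \frac{8}{3}\right)^{2} = \left(- \frac{14}{3}\right)^{2} = \frac{196}{9}$)
$f{\left(-4 \right)} \left(113 - 80\right) = \frac{196 \left(113 - 80\right)}{9} = \frac{196}{9} \cdot 33 = \frac{2156}{3}$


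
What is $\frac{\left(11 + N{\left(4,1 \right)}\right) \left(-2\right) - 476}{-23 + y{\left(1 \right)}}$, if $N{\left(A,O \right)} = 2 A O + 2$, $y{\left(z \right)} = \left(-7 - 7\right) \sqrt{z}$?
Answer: $14$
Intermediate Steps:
$y{\left(z \right)} = - 14 \sqrt{z}$ ($y{\left(z \right)} = \left(-7 - 7\right) \sqrt{z} = - 14 \sqrt{z}$)
$N{\left(A,O \right)} = 2 + 2 A O$ ($N{\left(A,O \right)} = 2 A O + 2 = 2 + 2 A O$)
$\frac{\left(11 + N{\left(4,1 \right)}\right) \left(-2\right) - 476}{-23 + y{\left(1 \right)}} = \frac{\left(11 + \left(2 + 2 \cdot 4 \cdot 1\right)\right) \left(-2\right) - 476}{-23 - 14 \sqrt{1}} = \frac{\left(11 + \left(2 + 8\right)\right) \left(-2\right) - 476}{-23 - 14} = \frac{\left(11 + 10\right) \left(-2\right) - 476}{-23 - 14} = \frac{21 \left(-2\right) - 476}{-37} = \left(-42 - 476\right) \left(- \frac{1}{37}\right) = \left(-518\right) \left(- \frac{1}{37}\right) = 14$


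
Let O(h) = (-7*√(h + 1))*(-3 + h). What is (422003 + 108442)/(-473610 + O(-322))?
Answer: -3349654086/3012904103 - 16090165*I*√321/3012904103 ≈ -1.1118 - 0.095681*I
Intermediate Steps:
O(h) = -7*√(1 + h)*(-3 + h) (O(h) = (-7*√(1 + h))*(-3 + h) = -7*√(1 + h)*(-3 + h))
(422003 + 108442)/(-473610 + O(-322)) = (422003 + 108442)/(-473610 + 7*√(1 - 322)*(3 - 1*(-322))) = 530445/(-473610 + 7*√(-321)*(3 + 322)) = 530445/(-473610 + 7*(I*√321)*325) = 530445/(-473610 + 2275*I*√321)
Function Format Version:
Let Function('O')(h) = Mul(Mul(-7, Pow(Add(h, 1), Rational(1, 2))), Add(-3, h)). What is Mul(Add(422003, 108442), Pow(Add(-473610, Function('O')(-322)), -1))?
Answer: Add(Rational(-3349654086, 3012904103), Mul(Rational(-16090165, 3012904103), I, Pow(321, Rational(1, 2)))) ≈ Add(-1.1118, Mul(-0.095681, I))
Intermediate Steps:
Function('O')(h) = Mul(-7, Pow(Add(1, h), Rational(1, 2)), Add(-3, h)) (Function('O')(h) = Mul(Mul(-7, Pow(Add(1, h), Rational(1, 2))), Add(-3, h)) = Mul(-7, Pow(Add(1, h), Rational(1, 2)), Add(-3, h)))
Mul(Add(422003, 108442), Pow(Add(-473610, Function('O')(-322)), -1)) = Mul(Add(422003, 108442), Pow(Add(-473610, Mul(7, Pow(Add(1, -322), Rational(1, 2)), Add(3, Mul(-1, -322)))), -1)) = Mul(530445, Pow(Add(-473610, Mul(7, Pow(-321, Rational(1, 2)), Add(3, 322))), -1)) = Mul(530445, Pow(Add(-473610, Mul(7, Mul(I, Pow(321, Rational(1, 2))), 325)), -1)) = Mul(530445, Pow(Add(-473610, Mul(2275, I, Pow(321, Rational(1, 2)))), -1))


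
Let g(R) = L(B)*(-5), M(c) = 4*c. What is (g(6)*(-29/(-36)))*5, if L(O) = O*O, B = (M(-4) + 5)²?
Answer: -10614725/36 ≈ -2.9485e+5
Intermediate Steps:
B = 121 (B = (4*(-4) + 5)² = (-16 + 5)² = (-11)² = 121)
L(O) = O²
g(R) = -73205 (g(R) = 121²*(-5) = 14641*(-5) = -73205)
(g(6)*(-29/(-36)))*5 = -(-2122945)/(-36)*5 = -(-2122945)*(-1)/36*5 = -73205*29/36*5 = -2122945/36*5 = -10614725/36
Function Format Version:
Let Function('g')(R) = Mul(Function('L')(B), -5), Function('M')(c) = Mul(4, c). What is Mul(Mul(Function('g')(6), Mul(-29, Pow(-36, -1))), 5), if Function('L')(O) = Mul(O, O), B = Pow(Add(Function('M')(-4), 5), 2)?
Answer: Rational(-10614725, 36) ≈ -2.9485e+5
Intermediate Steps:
B = 121 (B = Pow(Add(Mul(4, -4), 5), 2) = Pow(Add(-16, 5), 2) = Pow(-11, 2) = 121)
Function('L')(O) = Pow(O, 2)
Function('g')(R) = -73205 (Function('g')(R) = Mul(Pow(121, 2), -5) = Mul(14641, -5) = -73205)
Mul(Mul(Function('g')(6), Mul(-29, Pow(-36, -1))), 5) = Mul(Mul(-73205, Mul(-29, Pow(-36, -1))), 5) = Mul(Mul(-73205, Mul(-29, Rational(-1, 36))), 5) = Mul(Mul(-73205, Rational(29, 36)), 5) = Mul(Rational(-2122945, 36), 5) = Rational(-10614725, 36)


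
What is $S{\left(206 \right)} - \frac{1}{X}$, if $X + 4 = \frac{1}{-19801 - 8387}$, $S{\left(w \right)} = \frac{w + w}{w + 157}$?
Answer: $\frac{56686480}{40929339} \approx 1.385$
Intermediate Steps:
$S{\left(w \right)} = \frac{2 w}{157 + w}$
$X = - \frac{112753}{28188}$ ($X = -4 + \frac{1}{-19801 - 8387} = -4 + \frac{1}{-28188} = -4 - \frac{1}{28188} = - \frac{112753}{28188} \approx -4.0$)
$S{\left(206 \right)} - \frac{1}{X} = 2 \cdot 206 \frac{1}{157 + 206} - \frac{1}{- \frac{112753}{28188}} = 2 \cdot 206 \cdot \frac{1}{363} - - \frac{28188}{112753} = 2 \cdot 206 \cdot \frac{1}{363} + \frac{28188}{112753} = \frac{412}{363} + \frac{28188}{112753} = \frac{56686480}{40929339}$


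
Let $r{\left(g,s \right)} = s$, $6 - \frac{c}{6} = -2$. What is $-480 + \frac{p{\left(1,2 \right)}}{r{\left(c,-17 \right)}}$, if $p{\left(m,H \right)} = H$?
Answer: $- \frac{8162}{17} \approx -480.12$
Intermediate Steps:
$c = 48$ ($c = 36 - -12 = 36 + 12 = 48$)
$-480 + \frac{p{\left(1,2 \right)}}{r{\left(c,-17 \right)}} = -480 + \frac{2}{-17} = -480 + 2 \left(- \frac{1}{17}\right) = -480 - \frac{2}{17} = - \frac{8162}{17}$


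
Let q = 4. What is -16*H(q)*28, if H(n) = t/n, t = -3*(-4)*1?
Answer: -1344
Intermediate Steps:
t = 12 (t = 12*1 = 12)
H(n) = 12/n
-16*H(q)*28 = -192/4*28 = -16*3*28 = -48*28 = -1344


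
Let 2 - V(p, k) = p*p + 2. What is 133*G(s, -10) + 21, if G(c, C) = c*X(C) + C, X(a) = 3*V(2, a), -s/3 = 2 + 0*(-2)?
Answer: 8267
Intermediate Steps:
s = -6 (s = -3*(2 + 0*(-2)) = -3*(2 + 0) = -3*2 = -6)
V(p, k) = -p² (V(p, k) = 2 - (p*p + 2) = 2 - (p² + 2) = 2 - (2 + p²) = 2 + (-2 - p²) = -p²)
X(a) = -12 (X(a) = 3*(-1*2²) = 3*(-1*4) = 3*(-4) = -12)
G(c, C) = C - 12*c (G(c, C) = c*(-12) + C = -12*c + C = C - 12*c)
133*G(s, -10) + 21 = 133*(-10 - 12*(-6)) + 21 = 133*(-10 + 72) + 21 = 133*62 + 21 = 8246 + 21 = 8267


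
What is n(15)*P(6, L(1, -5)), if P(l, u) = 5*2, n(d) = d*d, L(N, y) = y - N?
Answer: 2250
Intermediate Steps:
n(d) = d**2
P(l, u) = 10
n(15)*P(6, L(1, -5)) = 15**2*10 = 225*10 = 2250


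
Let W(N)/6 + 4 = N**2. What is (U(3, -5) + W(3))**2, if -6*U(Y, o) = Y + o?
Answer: 8281/9 ≈ 920.11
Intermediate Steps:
U(Y, o) = -Y/6 - o/6 (U(Y, o) = -(Y + o)/6 = -Y/6 - o/6)
W(N) = -24 + 6*N**2
(U(3, -5) + W(3))**2 = ((-1/6*3 - 1/6*(-5)) + (-24 + 6*3**2))**2 = ((-1/2 + 5/6) + (-24 + 6*9))**2 = (1/3 + (-24 + 54))**2 = (1/3 + 30)**2 = (91/3)**2 = 8281/9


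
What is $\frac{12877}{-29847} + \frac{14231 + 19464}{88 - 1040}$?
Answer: $- \frac{1017953569}{28414344} \approx -35.825$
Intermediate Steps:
$\frac{12877}{-29847} + \frac{14231 + 19464}{88 - 1040} = 12877 \left(- \frac{1}{29847}\right) + \frac{33695}{88 - 1040} = - \frac{12877}{29847} + \frac{33695}{-952} = - \frac{12877}{29847} + 33695 \left(- \frac{1}{952}\right) = - \frac{12877}{29847} - \frac{33695}{952} = - \frac{1017953569}{28414344}$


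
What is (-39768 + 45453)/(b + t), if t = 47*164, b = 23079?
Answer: 5685/30787 ≈ 0.18466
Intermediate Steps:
t = 7708
(-39768 + 45453)/(b + t) = (-39768 + 45453)/(23079 + 7708) = 5685/30787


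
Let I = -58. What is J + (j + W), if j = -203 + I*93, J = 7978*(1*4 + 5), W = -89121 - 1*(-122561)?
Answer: 99645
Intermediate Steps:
W = 33440 (W = -89121 + 122561 = 33440)
J = 71802 (J = 7978*(4 + 5) = 7978*9 = 71802)
j = -5597 (j = -203 - 58*93 = -203 - 5394 = -5597)
J + (j + W) = 71802 + (-5597 + 33440) = 71802 + 27843 = 99645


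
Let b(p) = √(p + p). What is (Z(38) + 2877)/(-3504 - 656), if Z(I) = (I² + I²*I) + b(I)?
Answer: -59193/4160 - √19/2080 ≈ -14.231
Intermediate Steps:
b(p) = √2*√p (b(p) = √(2*p) = √2*√p)
Z(I) = I² + I³ + √2*√I (Z(I) = (I² + I²*I) + √2*√I = (I² + I³) + √2*√I = I² + I³ + √2*√I)
(Z(38) + 2877)/(-3504 - 656) = ((38² + 38³ + √2*√38) + 2877)/(-3504 - 656) = ((1444 + 54872 + 2*√19) + 2877)/(-4160) = ((56316 + 2*√19) + 2877)*(-1/4160) = (59193 + 2*√19)*(-1/4160) = -59193/4160 - √19/2080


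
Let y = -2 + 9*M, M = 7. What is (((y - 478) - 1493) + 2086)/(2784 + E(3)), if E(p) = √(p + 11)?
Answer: 244992/3875321 - 88*√14/3875321 ≈ 0.063133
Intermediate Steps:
y = 61 (y = -2 + 9*7 = -2 + 63 = 61)
E(p) = √(11 + p)
(((y - 478) - 1493) + 2086)/(2784 + E(3)) = (((61 - 478) - 1493) + 2086)/(2784 + √(11 + 3)) = ((-417 - 1493) + 2086)/(2784 + √14) = (-1910 + 2086)/(2784 + √14) = 176/(2784 + √14)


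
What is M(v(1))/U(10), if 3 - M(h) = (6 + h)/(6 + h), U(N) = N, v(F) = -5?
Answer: ⅕ ≈ 0.20000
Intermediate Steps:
M(h) = 2 (M(h) = 3 - (6 + h)/(6 + h) = 3 - 1*1 = 3 - 1 = 2)
M(v(1))/U(10) = 2/10 = 2*(⅒) = ⅕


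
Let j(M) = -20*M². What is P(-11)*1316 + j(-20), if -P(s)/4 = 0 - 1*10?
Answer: 44640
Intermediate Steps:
P(s) = 40 (P(s) = -4*(0 - 1*10) = -4*(0 - 10) = -4*(-10) = 40)
P(-11)*1316 + j(-20) = 40*1316 - 20*(-20)² = 52640 - 20*400 = 52640 - 8000 = 44640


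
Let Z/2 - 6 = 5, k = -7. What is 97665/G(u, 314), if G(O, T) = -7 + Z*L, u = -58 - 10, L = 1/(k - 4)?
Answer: -32555/3 ≈ -10852.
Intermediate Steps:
Z = 22 (Z = 12 + 2*5 = 12 + 10 = 22)
L = -1/11 (L = 1/(-7 - 4) = 1/(-11) = -1/11 ≈ -0.090909)
u = -68
G(O, T) = -9 (G(O, T) = -7 + 22*(-1/11) = -7 - 2 = -9)
97665/G(u, 314) = 97665/(-9) = 97665*(-⅑) = -32555/3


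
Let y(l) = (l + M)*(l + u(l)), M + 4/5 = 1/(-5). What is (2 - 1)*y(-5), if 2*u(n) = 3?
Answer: 21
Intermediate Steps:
M = -1 (M = -4/5 + 1/(-5) = -4/5 - 1/5 = -1)
u(n) = 3/2 (u(n) = (1/2)*3 = 3/2)
y(l) = (-1 + l)*(3/2 + l) (y(l) = (l - 1)*(l + 3/2) = (-1 + l)*(3/2 + l))
(2 - 1)*y(-5) = (2 - 1)*(-3/2 + (-5)**2 + (1/2)*(-5)) = 1*(-3/2 + 25 - 5/2) = 1*21 = 21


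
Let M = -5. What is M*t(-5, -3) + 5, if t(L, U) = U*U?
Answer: -40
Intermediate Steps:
t(L, U) = U²
M*t(-5, -3) + 5 = -5*(-3)² + 5 = -5*9 + 5 = -45 + 5 = -40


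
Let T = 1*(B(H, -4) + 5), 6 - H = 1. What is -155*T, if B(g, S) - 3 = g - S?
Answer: -2635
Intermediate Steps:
H = 5 (H = 6 - 1*1 = 6 - 1 = 5)
B(g, S) = 3 + g - S (B(g, S) = 3 + (g - S) = 3 + g - S)
T = 17 (T = 1*((3 + 5 - 1*(-4)) + 5) = 1*((3 + 5 + 4) + 5) = 1*(12 + 5) = 1*17 = 17)
-155*T = -155*17 = -2635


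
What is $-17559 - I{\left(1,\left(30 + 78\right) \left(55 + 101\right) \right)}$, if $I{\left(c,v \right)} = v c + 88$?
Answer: $-34495$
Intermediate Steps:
$I{\left(c,v \right)} = 88 + c v$ ($I{\left(c,v \right)} = c v + 88 = 88 + c v$)
$-17559 - I{\left(1,\left(30 + 78\right) \left(55 + 101\right) \right)} = -17559 - \left(88 + 1 \left(30 + 78\right) \left(55 + 101\right)\right) = -17559 - \left(88 + 1 \cdot 108 \cdot 156\right) = -17559 - \left(88 + 1 \cdot 16848\right) = -17559 - \left(88 + 16848\right) = -17559 - 16936 = -34495$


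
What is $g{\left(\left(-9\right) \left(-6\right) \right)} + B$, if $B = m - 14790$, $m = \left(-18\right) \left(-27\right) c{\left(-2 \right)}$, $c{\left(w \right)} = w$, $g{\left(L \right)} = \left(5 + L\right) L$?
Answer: $-12576$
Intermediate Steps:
$g{\left(L \right)} = L \left(5 + L\right)$
$m = -972$ ($m = \left(-18\right) \left(-27\right) \left(-2\right) = 486 \left(-2\right) = -972$)
$B = -15762$ ($B = -972 - 14790 = -15762$)
$g{\left(\left(-9\right) \left(-6\right) \right)} + B = \left(-9\right) \left(-6\right) \left(5 - -54\right) - 15762 = 54 \left(5 + 54\right) - 15762 = 54 \cdot 59 - 15762 = 3186 - 15762 = -12576$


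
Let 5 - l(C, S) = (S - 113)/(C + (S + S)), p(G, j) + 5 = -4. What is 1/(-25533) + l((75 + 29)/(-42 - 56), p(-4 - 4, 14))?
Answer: -16699049/11923911 ≈ -1.4005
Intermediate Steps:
p(G, j) = -9 (p(G, j) = -5 - 4 = -9)
l(C, S) = 5 - (-113 + S)/(C + 2*S) (l(C, S) = 5 - (S - 113)/(C + (S + S)) = 5 - (-113 + S)/(C + 2*S))
1/(-25533) + l((75 + 29)/(-42 - 56), p(-4 - 4, 14)) = 1/(-25533) + (113 + 5*((75 + 29)/(-42 - 56)) + 9*(-9))/((75 + 29)/(-42 - 56) + 2*(-9)) = -1/25533 + (113 + 5*(104/(-98)) - 81)/(104/(-98) - 18) = -1/25533 + (113 + 5*(104*(-1/98)) - 81)/(104*(-1/98) - 18) = -1/25533 + (113 + 5*(-52/49) - 81)/(-52/49 - 18) = -1/25533 + (113 - 260/49 - 81)/(-934/49) = -1/25533 - 49/934*1308/49 = -1/25533 - 654/467 = -16699049/11923911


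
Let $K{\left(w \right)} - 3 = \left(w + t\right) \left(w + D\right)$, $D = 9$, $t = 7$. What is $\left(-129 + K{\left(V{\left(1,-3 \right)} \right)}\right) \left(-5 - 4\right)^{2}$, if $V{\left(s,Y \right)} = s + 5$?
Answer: $5589$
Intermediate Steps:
$V{\left(s,Y \right)} = 5 + s$
$K{\left(w \right)} = 3 + \left(7 + w\right) \left(9 + w\right)$ ($K{\left(w \right)} = 3 + \left(w + 7\right) \left(w + 9\right) = 3 + \left(7 + w\right) \left(9 + w\right)$)
$\left(-129 + K{\left(V{\left(1,-3 \right)} \right)}\right) \left(-5 - 4\right)^{2} = \left(-129 + \left(66 + \left(5 + 1\right)^{2} + 16 \left(5 + 1\right)\right)\right) \left(-5 - 4\right)^{2} = \left(-129 + \left(66 + 6^{2} + 16 \cdot 6\right)\right) \left(-9\right)^{2} = \left(-129 + \left(66 + 36 + 96\right)\right) 81 = \left(-129 + 198\right) 81 = 69 \cdot 81 = 5589$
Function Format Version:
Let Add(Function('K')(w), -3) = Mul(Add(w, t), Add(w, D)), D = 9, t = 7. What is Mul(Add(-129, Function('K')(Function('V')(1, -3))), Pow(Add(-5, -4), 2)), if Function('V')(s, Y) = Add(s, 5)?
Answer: 5589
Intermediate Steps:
Function('V')(s, Y) = Add(5, s)
Function('K')(w) = Add(3, Mul(Add(7, w), Add(9, w))) (Function('K')(w) = Add(3, Mul(Add(w, 7), Add(w, 9))) = Add(3, Mul(Add(7, w), Add(9, w))))
Mul(Add(-129, Function('K')(Function('V')(1, -3))), Pow(Add(-5, -4), 2)) = Mul(Add(-129, Add(66, Pow(Add(5, 1), 2), Mul(16, Add(5, 1)))), Pow(Add(-5, -4), 2)) = Mul(Add(-129, Add(66, Pow(6, 2), Mul(16, 6))), Pow(-9, 2)) = Mul(Add(-129, Add(66, 36, 96)), 81) = Mul(Add(-129, 198), 81) = Mul(69, 81) = 5589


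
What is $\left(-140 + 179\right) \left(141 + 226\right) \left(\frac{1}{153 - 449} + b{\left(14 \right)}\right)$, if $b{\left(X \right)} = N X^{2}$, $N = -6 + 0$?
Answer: $- \frac{4982312361}{296} \approx -1.6832 \cdot 10^{7}$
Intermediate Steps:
$N = -6$
$b{\left(X \right)} = - 6 X^{2}$
$\left(-140 + 179\right) \left(141 + 226\right) \left(\frac{1}{153 - 449} + b{\left(14 \right)}\right) = \left(-140 + 179\right) \left(141 + 226\right) \left(\frac{1}{153 - 449} - 6 \cdot 14^{2}\right) = 39 \cdot 367 \left(\frac{1}{-296} - 1176\right) = 14313 \left(- \frac{1}{296} - 1176\right) = 14313 \left(- \frac{348097}{296}\right) = - \frac{4982312361}{296}$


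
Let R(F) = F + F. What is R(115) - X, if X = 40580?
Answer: -40350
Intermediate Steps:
R(F) = 2*F
R(115) - X = 2*115 - 1*40580 = 230 - 40580 = -40350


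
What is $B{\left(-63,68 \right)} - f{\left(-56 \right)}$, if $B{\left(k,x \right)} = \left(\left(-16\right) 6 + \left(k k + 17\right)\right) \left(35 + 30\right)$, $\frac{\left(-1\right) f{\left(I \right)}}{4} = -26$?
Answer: $252746$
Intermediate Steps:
$f{\left(I \right)} = 104$ ($f{\left(I \right)} = \left(-4\right) \left(-26\right) = 104$)
$B{\left(k,x \right)} = -5135 + 65 k^{2}$ ($B{\left(k,x \right)} = \left(-96 + \left(k^{2} + 17\right)\right) 65 = \left(-96 + \left(17 + k^{2}\right)\right) 65 = \left(-79 + k^{2}\right) 65 = -5135 + 65 k^{2}$)
$B{\left(-63,68 \right)} - f{\left(-56 \right)} = \left(-5135 + 65 \left(-63\right)^{2}\right) - 104 = \left(-5135 + 65 \cdot 3969\right) - 104 = \left(-5135 + 257985\right) - 104 = 252850 - 104 = 252746$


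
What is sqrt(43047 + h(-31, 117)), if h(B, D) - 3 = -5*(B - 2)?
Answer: sqrt(43215) ≈ 207.88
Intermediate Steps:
h(B, D) = 13 - 5*B (h(B, D) = 3 - 5*(B - 2) = 3 - 5*(-2 + B) = 3 + (10 - 5*B) = 13 - 5*B)
sqrt(43047 + h(-31, 117)) = sqrt(43047 + (13 - 5*(-31))) = sqrt(43047 + (13 + 155)) = sqrt(43047 + 168) = sqrt(43215)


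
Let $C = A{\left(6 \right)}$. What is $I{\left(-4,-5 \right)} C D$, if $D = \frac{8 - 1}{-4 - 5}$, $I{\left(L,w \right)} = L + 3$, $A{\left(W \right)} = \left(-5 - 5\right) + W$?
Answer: $- \frac{28}{9} \approx -3.1111$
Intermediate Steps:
$A{\left(W \right)} = -10 + W$
$I{\left(L,w \right)} = 3 + L$
$D = - \frac{7}{9}$ ($D = \frac{7}{-9} = 7 \left(- \frac{1}{9}\right) = - \frac{7}{9} \approx -0.77778$)
$C = -4$ ($C = -10 + 6 = -4$)
$I{\left(-4,-5 \right)} C D = \left(3 - 4\right) \left(-4\right) \left(- \frac{7}{9}\right) = \left(-1\right) \left(-4\right) \left(- \frac{7}{9}\right) = 4 \left(- \frac{7}{9}\right) = - \frac{28}{9}$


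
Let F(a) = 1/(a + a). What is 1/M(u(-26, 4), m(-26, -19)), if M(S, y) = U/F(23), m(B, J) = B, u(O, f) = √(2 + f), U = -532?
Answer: -1/24472 ≈ -4.0863e-5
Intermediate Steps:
F(a) = 1/(2*a)
M(S, y) = -24472 (M(S, y) = -532/((½)/23) = -532/((½)*(1/23)) = -532/1/46 = -532*46 = -24472)
1/M(u(-26, 4), m(-26, -19)) = 1/(-24472) = -1/24472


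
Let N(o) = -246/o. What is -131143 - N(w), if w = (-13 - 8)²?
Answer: -19277939/147 ≈ -1.3114e+5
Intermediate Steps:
w = 441 (w = (-21)² = 441)
-131143 - N(w) = -131143 - (-246)/441 = -131143 - 1*(-82/147) = -131143 + 82/147 = -19277939/147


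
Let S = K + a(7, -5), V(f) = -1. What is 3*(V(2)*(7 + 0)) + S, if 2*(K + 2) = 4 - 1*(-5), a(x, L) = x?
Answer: -23/2 ≈ -11.500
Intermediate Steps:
K = 5/2 (K = -2 + (4 - 1*(-5))/2 = -2 + (4 + 5)/2 = -2 + (1/2)*9 = -2 + 9/2 = 5/2 ≈ 2.5000)
S = 19/2 (S = 5/2 + 7 = 19/2 ≈ 9.5000)
3*(V(2)*(7 + 0)) + S = 3*(-(7 + 0)) + 19/2 = 3*(-1*7) + 19/2 = 3*(-7) + 19/2 = -21 + 19/2 = -23/2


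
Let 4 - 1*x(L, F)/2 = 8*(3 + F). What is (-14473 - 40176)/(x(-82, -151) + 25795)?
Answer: -54649/28171 ≈ -1.9399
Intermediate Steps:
x(L, F) = -40 - 16*F (x(L, F) = 8 - 16*(3 + F) = 8 - 2*(24 + 8*F) = 8 + (-48 - 16*F) = -40 - 16*F)
(-14473 - 40176)/(x(-82, -151) + 25795) = (-14473 - 40176)/((-40 - 16*(-151)) + 25795) = -54649/((-40 + 2416) + 25795) = -54649/(2376 + 25795) = -54649/28171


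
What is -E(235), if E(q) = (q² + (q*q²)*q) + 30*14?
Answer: -3049856270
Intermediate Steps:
E(q) = 420 + q² + q⁴ (E(q) = (q² + q³*q) + 420 = (q² + q⁴) + 420 = 420 + q² + q⁴)
-E(235) = -(420 + 235² + 235⁴) = -(420 + 55225 + 3049800625) = -1*3049856270 = -3049856270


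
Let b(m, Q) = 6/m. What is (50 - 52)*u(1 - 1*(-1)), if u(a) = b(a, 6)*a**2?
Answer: -24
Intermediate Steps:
u(a) = 6*a (u(a) = (6/a)*a**2 = 6*a)
(50 - 52)*u(1 - 1*(-1)) = (50 - 52)*(6*(1 - 1*(-1))) = -12*(1 + 1) = -12*2 = -2*12 = -24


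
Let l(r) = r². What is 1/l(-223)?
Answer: 1/49729 ≈ 2.0109e-5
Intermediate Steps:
1/l(-223) = 1/((-223)²) = 1/49729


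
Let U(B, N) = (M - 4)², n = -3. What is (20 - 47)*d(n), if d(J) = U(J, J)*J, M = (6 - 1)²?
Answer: 35721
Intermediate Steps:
M = 25 (M = 5² = 25)
U(B, N) = 441 (U(B, N) = (25 - 4)² = 21² = 441)
d(J) = 441*J
(20 - 47)*d(n) = (20 - 47)*(441*(-3)) = -27*(-1323) = 35721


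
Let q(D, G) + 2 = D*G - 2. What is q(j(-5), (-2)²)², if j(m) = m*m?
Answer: 9216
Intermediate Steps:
j(m) = m²
q(D, G) = -4 + D*G (q(D, G) = -2 + (D*G - 2) = -2 + (-2 + D*G) = -4 + D*G)
q(j(-5), (-2)²)² = (-4 + (-5)²*(-2)²)² = (-4 + 25*4)² = (-4 + 100)² = 96² = 9216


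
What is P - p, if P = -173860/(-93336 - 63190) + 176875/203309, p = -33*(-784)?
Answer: -411632681272329/15911572267 ≈ -25870.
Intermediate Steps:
p = 25872
P = 31516419495/15911572267 (P = -173860/(-156526) + 176875*(1/203309) = -173860*(-1/156526) + 176875/203309 = 86930/78263 + 176875/203309 = 31516419495/15911572267 ≈ 1.9807)
P - p = 31516419495/15911572267 - 1*25872 = 31516419495/15911572267 - 25872 = -411632681272329/15911572267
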